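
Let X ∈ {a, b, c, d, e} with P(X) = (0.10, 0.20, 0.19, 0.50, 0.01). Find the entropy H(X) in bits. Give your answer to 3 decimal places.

H(X) = −Σ p·log₂ p.
  −(0.10)·log₂(0.10) = 0.3322
  −(0.20)·log₂(0.20) = 0.4644
  −(0.19)·log₂(0.19) = 0.4552
  −(0.50)·log₂(0.50) = 0.5000
  −(0.01)·log₂(0.01) = 0.0664
Sum: 0.3322 + 0.4644 + 0.4552 + 0.5000 + 0.0664 = 1.818 bits.

1.818 bits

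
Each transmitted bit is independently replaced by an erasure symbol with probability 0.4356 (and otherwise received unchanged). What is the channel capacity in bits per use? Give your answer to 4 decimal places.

0.5644 bits

Binary erasure channel: capacity C = 1 − ε.
C = 1 − 0.4356 = 0.5644 bits per channel use.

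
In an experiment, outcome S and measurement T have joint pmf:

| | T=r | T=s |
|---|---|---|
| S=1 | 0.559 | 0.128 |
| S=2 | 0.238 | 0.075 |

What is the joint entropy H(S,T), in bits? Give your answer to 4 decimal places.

1.6218 bits

H(S,T) = −Σ p(x,y)·log₂ p(x,y) over all 4 cells.
  cell (1,r): −0.559·log₂0.559 = 0.46905
  cell (1,s): −0.128·log₂0.128 = 0.37962
  cell (2,r): −0.238·log₂0.238 = 0.49289
  cell (2,s): −0.075·log₂0.075 = 0.28027
Sum = 1.6218 bits.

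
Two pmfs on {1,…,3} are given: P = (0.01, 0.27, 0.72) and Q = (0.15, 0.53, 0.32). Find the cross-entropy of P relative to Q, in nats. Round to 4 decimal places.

H(P,Q) = −Σ p·ln q.
  −0.01·ln(0.15) = 0.01897
  −0.27·ln(0.53) = 0.17142
  −0.72·ln(0.32) = 0.82039
H(P,Q) = 1.0108 nats.

1.0108 nats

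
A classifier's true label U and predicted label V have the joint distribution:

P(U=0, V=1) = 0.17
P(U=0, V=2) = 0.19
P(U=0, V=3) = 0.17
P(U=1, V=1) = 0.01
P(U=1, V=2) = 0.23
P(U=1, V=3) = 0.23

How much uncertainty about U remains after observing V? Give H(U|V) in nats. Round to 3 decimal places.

Marginals: p(U) = (0.5300, 0.4700), p(V) = (0.1800, 0.4200, 0.4000).
H(U|V) = Σ p(V) · H(U|V=·).
  V=1: p=0.1800, H(U|V=1) = 0.2146
  V=2: p=0.4200, H(U|V=2) = 0.6886
  V=3: p=0.4000, H(U|V=3) = 0.6819
Weighted sum = 0.601 nats.

0.601 nats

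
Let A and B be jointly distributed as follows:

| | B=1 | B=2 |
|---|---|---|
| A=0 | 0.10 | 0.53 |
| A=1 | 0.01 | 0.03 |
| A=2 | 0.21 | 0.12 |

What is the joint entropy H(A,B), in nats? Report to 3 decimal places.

1.300 nats

H(A,B) = −Σ p(x,y)·ln p(x,y) over all 6 cells.
  cell (0,1): −0.10·ln0.10 = 0.2303
  cell (0,2): −0.53·ln0.53 = 0.3365
  cell (1,1): −0.01·ln0.01 = 0.0461
  cell (1,2): −0.03·ln0.03 = 0.1052
  cell (2,1): −0.21·ln0.21 = 0.3277
  cell (2,2): −0.12·ln0.12 = 0.2544
Sum = 1.300 nats.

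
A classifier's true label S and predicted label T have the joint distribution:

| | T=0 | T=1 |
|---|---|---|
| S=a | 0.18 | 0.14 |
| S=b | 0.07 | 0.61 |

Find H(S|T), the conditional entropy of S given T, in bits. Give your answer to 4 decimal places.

0.7347 bits

Chain rule: H(S|T) = H(S,T) − H(T).
Marginals: p(S) = (0.3200, 0.6800), p(T) = (0.2500, 0.7500).
H(S,T) = 1.5460 bits; H(T) = 0.8113 bits.
H(S|T) = 1.5460 − 0.8113 = 0.7347 bits.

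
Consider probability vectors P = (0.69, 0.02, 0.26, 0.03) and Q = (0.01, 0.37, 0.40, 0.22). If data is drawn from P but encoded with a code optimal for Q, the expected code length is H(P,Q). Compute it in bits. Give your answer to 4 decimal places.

H(P,Q) = −Σ p·log₂ q.
  −0.69·log₂(0.01) = 4.58426
  −0.02·log₂(0.37) = 0.02869
  −0.26·log₂(0.40) = 0.34370
  −0.03·log₂(0.22) = 0.06553
H(P,Q) = 5.0222 bits.

5.0222 bits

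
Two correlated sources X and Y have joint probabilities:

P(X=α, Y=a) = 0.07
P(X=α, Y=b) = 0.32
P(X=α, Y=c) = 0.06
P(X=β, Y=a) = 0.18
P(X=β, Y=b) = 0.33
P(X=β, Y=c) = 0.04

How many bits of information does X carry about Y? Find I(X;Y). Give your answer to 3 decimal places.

Marginals: p(X) = (0.4500, 0.5500), p(Y) = (0.2500, 0.6500, 0.1000).
I(X;Y) = Σ p(x,y)·log₂[p(x,y)/(p(x)p(y))].
  (α,a): 0.07·log₂(0.6222) = -0.0479
  (α,b): 0.32·log₂(1.0940) = 0.0415
  (α,c): 0.06·log₂(1.3333) = 0.0249
  (β,a): 0.18·log₂(1.3091) = 0.0699
  (β,b): 0.33·log₂(0.9231) = -0.0381
  (β,c): 0.04·log₂(0.7273) = -0.0184
Sum = 0.032 bits.

0.032 bits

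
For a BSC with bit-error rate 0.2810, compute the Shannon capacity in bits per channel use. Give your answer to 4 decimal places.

0.1432 bits

Binary symmetric channel: C = 1 − h₂(ε) where h₂ is the binary entropy function.
h₂(0.2810) = −0.2810·log₂0.2810 − 0.7190·log₂0.7190 = 0.8568.
C = 1 − 0.8568 = 0.1432 bits per channel use.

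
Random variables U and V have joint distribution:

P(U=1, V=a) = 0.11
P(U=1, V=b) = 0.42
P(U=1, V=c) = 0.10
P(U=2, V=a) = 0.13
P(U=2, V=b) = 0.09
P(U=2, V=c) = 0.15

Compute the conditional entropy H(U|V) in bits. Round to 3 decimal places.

0.824 bits

Chain rule: H(U|V) = H(U,V) − H(V).
Marginals: p(U) = (0.6300, 0.3700), p(V) = (0.2400, 0.5100, 0.2500).
H(U,V) = 2.3140 bits; H(V) = 1.4896 bits.
H(U|V) = 2.3140 − 1.4896 = 0.824 bits.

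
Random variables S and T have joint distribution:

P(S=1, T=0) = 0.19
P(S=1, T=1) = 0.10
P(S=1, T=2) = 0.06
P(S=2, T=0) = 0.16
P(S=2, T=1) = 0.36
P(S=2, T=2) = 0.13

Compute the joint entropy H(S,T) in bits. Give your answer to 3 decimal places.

2.367 bits

H(S,T) = −Σ p(x,y)·log₂ p(x,y) over all 6 cells.
  cell (1,0): −0.19·log₂0.19 = 0.4552
  cell (1,1): −0.10·log₂0.10 = 0.3322
  cell (1,2): −0.06·log₂0.06 = 0.2435
  cell (2,0): −0.16·log₂0.16 = 0.4230
  cell (2,1): −0.36·log₂0.36 = 0.5306
  cell (2,2): −0.13·log₂0.13 = 0.3826
Sum = 2.367 bits.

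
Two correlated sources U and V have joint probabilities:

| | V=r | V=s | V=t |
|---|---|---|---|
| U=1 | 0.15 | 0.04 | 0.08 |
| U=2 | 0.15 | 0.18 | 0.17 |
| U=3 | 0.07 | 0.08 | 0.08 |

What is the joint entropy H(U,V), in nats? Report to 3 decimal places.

2.100 nats

H(U,V) = −Σ p(x,y)·ln p(x,y) over all 9 cells.
  cell (1,r): −0.15·ln0.15 = 0.2846
  cell (1,s): −0.04·ln0.04 = 0.1288
  cell (1,t): −0.08·ln0.08 = 0.2021
  cell (2,r): −0.15·ln0.15 = 0.2846
  cell (2,s): −0.18·ln0.18 = 0.3087
  cell (2,t): −0.17·ln0.17 = 0.3012
  cell (3,r): −0.07·ln0.07 = 0.1861
  cell (3,s): −0.08·ln0.08 = 0.2021
  cell (3,t): −0.08·ln0.08 = 0.2021
Sum = 2.100 nats.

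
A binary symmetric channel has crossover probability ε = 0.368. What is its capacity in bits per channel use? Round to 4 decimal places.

0.0509 bits

Binary symmetric channel: C = 1 − h₂(ε) where h₂ is the binary entropy function.
h₂(0.368) = −0.368·log₂0.368 − 0.632·log₂0.632 = 0.9491.
C = 1 − 0.9491 = 0.0509 bits per channel use.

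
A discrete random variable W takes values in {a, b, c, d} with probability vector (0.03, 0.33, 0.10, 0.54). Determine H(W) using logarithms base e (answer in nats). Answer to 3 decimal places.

H(W) = −Σ p·ln p.
  −(0.03)·ln(0.03) = 0.1052
  −(0.33)·ln(0.33) = 0.3659
  −(0.10)·ln(0.10) = 0.2303
  −(0.54)·ln(0.54) = 0.3327
Sum: 0.1052 + 0.3659 + 0.2303 + 0.3327 = 1.034 nats.

1.034 nats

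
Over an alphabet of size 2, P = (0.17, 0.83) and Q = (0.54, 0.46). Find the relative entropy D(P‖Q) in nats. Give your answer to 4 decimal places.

0.2934 nats

D(P‖Q) = Σ p·ln(p/q).
  0.17·ln(0.17/0.54) = -0.19648
  0.83·ln(0.83/0.46) = 0.48987
D(P‖Q) = 0.2934 nats.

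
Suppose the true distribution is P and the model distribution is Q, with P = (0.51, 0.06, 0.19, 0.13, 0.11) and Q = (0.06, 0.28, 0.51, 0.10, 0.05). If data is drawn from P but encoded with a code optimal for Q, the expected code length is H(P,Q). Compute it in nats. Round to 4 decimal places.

2.2680 nats

H(P,Q) = −Σ p·ln q.
  −0.51·ln(0.06) = 1.43484
  −0.06·ln(0.28) = 0.07638
  −0.19·ln(0.51) = 0.12794
  −0.13·ln(0.10) = 0.29934
  −0.11·ln(0.05) = 0.32953
H(P,Q) = 2.2680 nats.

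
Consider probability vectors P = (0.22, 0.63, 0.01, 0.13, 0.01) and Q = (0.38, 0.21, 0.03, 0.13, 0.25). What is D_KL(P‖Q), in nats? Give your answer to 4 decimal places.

D(P‖Q) = Σ p·ln(p/q).
  0.22·ln(0.22/0.38) = -0.12024
  0.63·ln(0.63/0.21) = 0.69213
  0.01·ln(0.01/0.03) = -0.01099
  0.13·ln(0.13/0.13) = 0.00000
  0.01·ln(0.01/0.25) = -0.03219
D(P‖Q) = 0.5287 nats.

0.5287 nats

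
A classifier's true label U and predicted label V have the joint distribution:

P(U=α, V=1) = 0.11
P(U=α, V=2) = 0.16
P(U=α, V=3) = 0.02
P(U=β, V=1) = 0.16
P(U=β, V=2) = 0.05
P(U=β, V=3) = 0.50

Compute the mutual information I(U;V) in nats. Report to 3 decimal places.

Marginals: p(U) = (0.2900, 0.7100), p(V) = (0.2700, 0.2100, 0.5200).
I(U;V) = H(U) + H(V) − H(U,V).
H(U) = 0.6022, H(V) = 1.0213, H(U,V) = 1.4038.
I(U;V) = 0.6022 + 1.0213 − 1.4038 = 0.220 nats.

0.220 nats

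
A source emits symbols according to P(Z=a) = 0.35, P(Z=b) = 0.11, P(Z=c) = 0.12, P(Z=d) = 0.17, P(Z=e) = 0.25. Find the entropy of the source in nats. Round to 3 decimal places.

1.512 nats

H(Z) = −Σ p·ln p.
  −(0.35)·ln(0.35) = 0.3674
  −(0.11)·ln(0.11) = 0.2428
  −(0.12)·ln(0.12) = 0.2544
  −(0.17)·ln(0.17) = 0.3012
  −(0.25)·ln(0.25) = 0.3466
Sum: 0.3674 + 0.2428 + 0.2544 + 0.3012 + 0.3466 = 1.512 nats.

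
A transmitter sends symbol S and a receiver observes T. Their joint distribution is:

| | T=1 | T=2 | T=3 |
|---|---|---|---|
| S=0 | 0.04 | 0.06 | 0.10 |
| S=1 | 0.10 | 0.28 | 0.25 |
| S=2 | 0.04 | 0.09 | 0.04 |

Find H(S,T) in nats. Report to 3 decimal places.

1.935 nats

H(S,T) = −Σ p(x,y)·ln p(x,y) over all 9 cells.
  cell (0,1): −0.04·ln0.04 = 0.1288
  cell (0,2): −0.06·ln0.06 = 0.1688
  cell (0,3): −0.10·ln0.10 = 0.2303
  cell (1,1): −0.10·ln0.10 = 0.2303
  cell (1,2): −0.28·ln0.28 = 0.3564
  cell (1,3): −0.25·ln0.25 = 0.3466
  cell (2,1): −0.04·ln0.04 = 0.1288
  cell (2,2): −0.09·ln0.09 = 0.2167
  cell (2,3): −0.04·ln0.04 = 0.1288
Sum = 1.935 nats.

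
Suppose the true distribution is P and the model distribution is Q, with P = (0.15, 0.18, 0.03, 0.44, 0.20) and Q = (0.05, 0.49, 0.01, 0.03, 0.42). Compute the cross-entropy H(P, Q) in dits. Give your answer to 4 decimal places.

H(P,Q) = −Σ p·log₁₀ q.
  −0.15·log₁₀(0.05) = 0.19515
  −0.18·log₁₀(0.49) = 0.05576
  −0.03·log₁₀(0.01) = 0.06000
  −0.44·log₁₀(0.03) = 0.67007
  −0.20·log₁₀(0.42) = 0.07535
H(P,Q) = 1.0563 dits.

1.0563 dits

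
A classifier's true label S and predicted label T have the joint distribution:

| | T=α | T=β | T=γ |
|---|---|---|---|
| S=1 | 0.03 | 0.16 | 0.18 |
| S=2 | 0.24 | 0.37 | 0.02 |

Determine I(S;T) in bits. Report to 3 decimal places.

Marginals: p(S) = (0.3700, 0.6300), p(T) = (0.2700, 0.5300, 0.2000).
I(S;T) = H(S) + H(T) − H(S,T).
H(S) = 0.9507, H(T) = 1.4599, H(S,T) = 2.1578.
I(S;T) = 0.9507 + 1.4599 − 2.1578 = 0.253 bits.

0.253 bits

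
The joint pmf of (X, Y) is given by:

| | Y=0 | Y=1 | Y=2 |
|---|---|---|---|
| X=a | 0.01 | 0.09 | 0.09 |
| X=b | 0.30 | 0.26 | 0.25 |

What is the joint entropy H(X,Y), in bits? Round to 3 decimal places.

H(X,Y) = −Σ p(x,y)·log₂ p(x,y) over all 6 cells.
  cell (a,0): −0.01·log₂0.01 = 0.0664
  cell (a,1): −0.09·log₂0.09 = 0.3127
  cell (a,2): −0.09·log₂0.09 = 0.3127
  cell (b,0): −0.30·log₂0.30 = 0.5211
  cell (b,1): −0.26·log₂0.26 = 0.5053
  cell (b,2): −0.25·log₂0.25 = 0.5000
Sum = 2.218 bits.

2.218 bits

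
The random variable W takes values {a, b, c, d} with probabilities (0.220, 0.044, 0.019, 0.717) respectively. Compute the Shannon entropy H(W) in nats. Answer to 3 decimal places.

0.784 nats

H(W) = −Σ p·ln p.
  −(0.220)·ln(0.220) = 0.3331
  −(0.044)·ln(0.044) = 0.1374
  −(0.019)·ln(0.019) = 0.0753
  −(0.717)·ln(0.717) = 0.2385
Sum: 0.3331 + 0.1374 + 0.0753 + 0.2385 = 0.784 nats.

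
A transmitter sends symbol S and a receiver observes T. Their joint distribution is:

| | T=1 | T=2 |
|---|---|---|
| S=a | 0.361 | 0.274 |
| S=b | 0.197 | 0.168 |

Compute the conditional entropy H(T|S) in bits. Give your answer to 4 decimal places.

Marginals: p(S) = (0.6350, 0.3650), p(T) = (0.5580, 0.4420).
H(T|S) = Σ p(S) · H(T|S=·).
  S=a: p=0.6350, H(T|S=a) = 0.9864
  S=b: p=0.3650, H(T|S=b) = 0.9954
Weighted sum = 0.9897 bits.

0.9897 bits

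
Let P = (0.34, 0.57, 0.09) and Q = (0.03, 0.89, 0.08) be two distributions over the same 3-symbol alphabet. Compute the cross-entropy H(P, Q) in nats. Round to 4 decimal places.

1.4860 nats

H(P,Q) = −Σ p·ln q.
  −0.34·ln(0.03) = 1.19223
  −0.57·ln(0.89) = 0.06642
  −0.09·ln(0.08) = 0.22732
H(P,Q) = 1.4860 nats.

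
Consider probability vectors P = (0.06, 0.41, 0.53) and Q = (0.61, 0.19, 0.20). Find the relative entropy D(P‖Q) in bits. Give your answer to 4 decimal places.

D(P‖Q) = Σ p·log₂(p/q).
  0.06·log₂(0.06/0.61) = -0.20075
  0.41·log₂(0.41/0.19) = 0.45495
  0.53·log₂(0.53/0.20) = 0.74518
D(P‖Q) = 0.9994 bits.

0.9994 bits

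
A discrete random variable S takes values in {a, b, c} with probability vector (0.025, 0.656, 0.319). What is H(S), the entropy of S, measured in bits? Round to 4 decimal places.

H(S) = −Σ p·log₂ p.
  −(0.025)·log₂(0.025) = 0.13305
  −(0.656)·log₂(0.656) = 0.39900
  −(0.319)·log₂(0.319) = 0.52583
Sum: 0.13305 + 0.39900 + 0.52583 = 1.0579 bits.

1.0579 bits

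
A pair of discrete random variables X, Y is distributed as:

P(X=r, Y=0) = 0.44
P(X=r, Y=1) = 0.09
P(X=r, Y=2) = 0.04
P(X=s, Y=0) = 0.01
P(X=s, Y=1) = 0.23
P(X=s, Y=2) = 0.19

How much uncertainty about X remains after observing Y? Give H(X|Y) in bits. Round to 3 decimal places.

Marginals: p(X) = (0.5700, 0.4300), p(Y) = (0.4500, 0.3200, 0.2300).
H(X|Y) = Σ p(Y) · H(X|Y=·).
  Y=0: p=0.4500, H(X|Y=0) = 0.1537
  Y=1: p=0.3200, H(X|Y=1) = 0.8571
  Y=2: p=0.2300, H(X|Y=2) = 0.6666
Weighted sum = 0.497 bits.

0.497 bits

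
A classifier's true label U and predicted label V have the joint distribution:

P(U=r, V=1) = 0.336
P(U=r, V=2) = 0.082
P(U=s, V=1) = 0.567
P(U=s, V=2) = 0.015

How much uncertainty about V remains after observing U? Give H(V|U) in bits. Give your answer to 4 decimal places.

0.3991 bits

Chain rule: H(V|U) = H(U,V) − H(U).
Marginals: p(U) = (0.4180, 0.5820), p(V) = (0.9030, 0.0970).
H(U,V) = 1.3796 bits; H(U) = 0.9805 bits.
H(V|U) = 1.3796 − 0.9805 = 0.3991 bits.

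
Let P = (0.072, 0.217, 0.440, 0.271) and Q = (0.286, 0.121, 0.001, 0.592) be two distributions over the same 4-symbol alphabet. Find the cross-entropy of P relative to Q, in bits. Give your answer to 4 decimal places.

H(P,Q) = −Σ p·log₂ q.
  −0.072·log₂(0.286) = 0.13003
  −0.217·log₂(0.121) = 0.66118
  −0.440·log₂(0.001) = 4.38495
  −0.271·log₂(0.592) = 0.20497
H(P,Q) = 5.3811 bits.

5.3811 bits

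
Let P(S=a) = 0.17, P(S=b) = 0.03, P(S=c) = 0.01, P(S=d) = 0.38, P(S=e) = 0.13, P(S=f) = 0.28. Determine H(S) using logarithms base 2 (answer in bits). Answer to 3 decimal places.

2.080 bits

H(S) = −Σ p·log₂ p.
  −(0.17)·log₂(0.17) = 0.4346
  −(0.03)·log₂(0.03) = 0.1518
  −(0.01)·log₂(0.01) = 0.0664
  −(0.38)·log₂(0.38) = 0.5305
  −(0.13)·log₂(0.13) = 0.3826
  −(0.28)·log₂(0.28) = 0.5142
Sum: 0.4346 + 0.1518 + 0.0664 + 0.5305 + 0.3826 + 0.5142 = 2.080 bits.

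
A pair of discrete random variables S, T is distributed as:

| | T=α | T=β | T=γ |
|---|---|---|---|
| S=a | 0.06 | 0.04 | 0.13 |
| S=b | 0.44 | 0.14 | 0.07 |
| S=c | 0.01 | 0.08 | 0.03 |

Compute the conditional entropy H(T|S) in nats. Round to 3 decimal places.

0.866 nats

Chain rule: H(T|S) = H(S,T) − H(S).
Marginals: p(S) = (0.2300, 0.6500, 0.1200), p(T) = (0.5100, 0.2600, 0.2300).
H(S,T) = 1.7387 nats; H(S) = 0.8725 nats.
H(T|S) = 1.7387 − 0.8725 = 0.866 nats.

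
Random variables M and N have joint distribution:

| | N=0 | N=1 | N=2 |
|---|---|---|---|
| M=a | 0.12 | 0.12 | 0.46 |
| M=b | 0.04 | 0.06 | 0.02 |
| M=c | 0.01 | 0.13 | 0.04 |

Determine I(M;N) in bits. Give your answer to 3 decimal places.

0.195 bits

Marginals: p(M) = (0.7000, 0.1200, 0.1800), p(N) = (0.1700, 0.3100, 0.5200).
I(M;N) = H(M) + H(N) − H(M,N).
H(M) = 1.1726, H(N) = 1.4490, H(M,N) = 2.4265.
I(M;N) = 1.1726 + 1.4490 − 2.4265 = 0.195 bits.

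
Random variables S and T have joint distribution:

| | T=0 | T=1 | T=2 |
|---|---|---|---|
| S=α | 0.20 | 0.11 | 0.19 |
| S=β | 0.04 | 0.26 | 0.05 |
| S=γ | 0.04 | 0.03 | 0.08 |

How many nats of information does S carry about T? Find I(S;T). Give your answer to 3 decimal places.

Marginals: p(S) = (0.5000, 0.3500, 0.1500), p(T) = (0.2800, 0.4000, 0.3200).
I(S;T) = H(S) + H(T) − H(S,T).
H(S) = 0.9986, H(T) = 1.0876, H(S,T) = 1.9450.
I(S;T) = 0.9986 + 1.0876 − 1.9450 = 0.141 nats.

0.141 nats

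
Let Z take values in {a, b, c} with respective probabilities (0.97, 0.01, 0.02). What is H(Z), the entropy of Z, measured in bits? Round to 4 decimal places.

H(Z) = −Σ p·log₂ p.
  −(0.97)·log₂(0.97) = 0.04263
  −(0.01)·log₂(0.01) = 0.06644
  −(0.02)·log₂(0.02) = 0.11288
Sum: 0.04263 + 0.06644 + 0.11288 = 0.2219 bits.

0.2219 bits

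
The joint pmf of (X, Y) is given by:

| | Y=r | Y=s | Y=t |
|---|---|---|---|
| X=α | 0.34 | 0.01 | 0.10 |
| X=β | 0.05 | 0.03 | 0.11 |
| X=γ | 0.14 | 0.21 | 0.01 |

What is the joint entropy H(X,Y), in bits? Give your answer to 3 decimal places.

2.582 bits

H(X,Y) = −Σ p(x,y)·log₂ p(x,y) over all 9 cells.
  cell (α,r): −0.34·log₂0.34 = 0.5292
  cell (α,s): −0.01·log₂0.01 = 0.0664
  cell (α,t): −0.10·log₂0.10 = 0.3322
  cell (β,r): −0.05·log₂0.05 = 0.2161
  cell (β,s): −0.03·log₂0.03 = 0.1518
  cell (β,t): −0.11·log₂0.11 = 0.3503
  cell (γ,r): −0.14·log₂0.14 = 0.3971
  cell (γ,s): −0.21·log₂0.21 = 0.4728
  cell (γ,t): −0.01·log₂0.01 = 0.0664
Sum = 2.582 bits.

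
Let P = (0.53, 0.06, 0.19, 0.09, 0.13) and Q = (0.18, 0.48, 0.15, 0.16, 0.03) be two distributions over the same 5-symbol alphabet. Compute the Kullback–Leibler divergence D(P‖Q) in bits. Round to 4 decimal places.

D(P‖Q) = Σ p·log₂(p/q).
  0.53·log₂(0.53/0.18) = 0.82574
  0.06·log₂(0.06/0.48) = -0.18000
  0.19·log₂(0.19/0.15) = 0.06480
  0.09·log₂(0.09/0.16) = -0.07471
  0.13·log₂(0.13/0.03) = 0.27501
D(P‖Q) = 0.9108 bits.

0.9108 bits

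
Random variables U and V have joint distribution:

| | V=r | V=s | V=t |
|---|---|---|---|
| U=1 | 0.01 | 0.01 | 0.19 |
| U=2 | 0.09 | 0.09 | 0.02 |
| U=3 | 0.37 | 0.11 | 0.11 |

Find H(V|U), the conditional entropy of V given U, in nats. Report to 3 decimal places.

0.812 nats

Chain rule: H(V|U) = H(U,V) − H(U).
Marginals: p(U) = (0.2100, 0.2000, 0.5900), p(V) = (0.4700, 0.2100, 0.3200).
H(U,V) = 1.7728 nats; H(U) = 0.9609 nats.
H(V|U) = 1.7728 − 0.9609 = 0.812 nats.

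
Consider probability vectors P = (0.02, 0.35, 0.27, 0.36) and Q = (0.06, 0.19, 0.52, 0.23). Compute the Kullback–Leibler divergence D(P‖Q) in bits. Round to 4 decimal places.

D(P‖Q) = Σ p·log₂(p/q).
  0.02·log₂(0.02/0.06) = -0.03170
  0.35·log₂(0.35/0.19) = 0.30847
  0.27·log₂(0.27/0.52) = -0.25530
  0.36·log₂(0.36/0.23) = 0.23269
D(P‖Q) = 0.2542 bits.

0.2542 bits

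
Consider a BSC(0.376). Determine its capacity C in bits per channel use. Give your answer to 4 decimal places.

0.0448 bits

Binary symmetric channel: C = 1 − h₂(ε) where h₂ is the binary entropy function.
h₂(0.376) = −0.376·log₂0.376 − 0.624·log₂0.624 = 0.9552.
C = 1 − 0.9552 = 0.0448 bits per channel use.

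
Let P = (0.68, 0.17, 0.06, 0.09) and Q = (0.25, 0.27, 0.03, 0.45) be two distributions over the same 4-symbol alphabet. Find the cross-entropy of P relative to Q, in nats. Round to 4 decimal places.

1.4475 nats

H(P,Q) = −Σ p·ln q.
  −0.68·ln(0.25) = 0.94268
  −0.17·ln(0.27) = 0.22259
  −0.06·ln(0.03) = 0.21039
  −0.09·ln(0.45) = 0.07187
H(P,Q) = 1.4475 nats.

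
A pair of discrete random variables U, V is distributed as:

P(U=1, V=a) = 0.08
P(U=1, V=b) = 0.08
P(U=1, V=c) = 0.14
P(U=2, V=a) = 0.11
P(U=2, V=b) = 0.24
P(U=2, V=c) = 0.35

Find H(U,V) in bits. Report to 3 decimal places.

H(U,V) = −Σ p(x,y)·log₂ p(x,y) over all 6 cells.
  cell (1,a): −0.08·log₂0.08 = 0.2915
  cell (1,b): −0.08·log₂0.08 = 0.2915
  cell (1,c): −0.14·log₂0.14 = 0.3971
  cell (2,a): −0.11·log₂0.11 = 0.3503
  cell (2,b): −0.24·log₂0.24 = 0.4941
  cell (2,c): −0.35·log₂0.35 = 0.5301
Sum = 2.355 bits.

2.355 bits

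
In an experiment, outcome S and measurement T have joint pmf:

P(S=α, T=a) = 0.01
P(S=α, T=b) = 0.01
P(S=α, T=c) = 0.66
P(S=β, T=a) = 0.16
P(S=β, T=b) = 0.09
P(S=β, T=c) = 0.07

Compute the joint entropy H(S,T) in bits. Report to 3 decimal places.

1.533 bits

H(S,T) = −Σ p(x,y)·log₂ p(x,y) over all 6 cells.
  cell (α,a): −0.01·log₂0.01 = 0.0664
  cell (α,b): −0.01·log₂0.01 = 0.0664
  cell (α,c): −0.66·log₂0.66 = 0.3956
  cell (β,a): −0.16·log₂0.16 = 0.4230
  cell (β,b): −0.09·log₂0.09 = 0.3127
  cell (β,c): −0.07·log₂0.07 = 0.2686
Sum = 1.533 bits.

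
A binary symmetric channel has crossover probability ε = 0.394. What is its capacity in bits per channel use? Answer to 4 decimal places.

0.0327 bits

Binary symmetric channel: C = 1 − h₂(ε) where h₂ is the binary entropy function.
h₂(0.394) = −0.394·log₂0.394 − 0.606·log₂0.606 = 0.9673.
C = 1 − 0.9673 = 0.0327 bits per channel use.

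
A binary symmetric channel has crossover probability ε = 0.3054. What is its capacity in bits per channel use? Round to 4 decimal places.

Binary symmetric channel: C = 1 − h₂(ε) where h₂ is the binary entropy function.
h₂(0.3054) = −0.3054·log₂0.3054 − 0.6946·log₂0.6946 = 0.8878.
C = 1 − 0.8878 = 0.1122 bits per channel use.

0.1122 bits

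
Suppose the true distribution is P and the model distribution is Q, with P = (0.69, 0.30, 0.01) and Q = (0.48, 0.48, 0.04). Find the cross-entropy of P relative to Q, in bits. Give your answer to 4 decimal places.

1.0947 bits

H(P,Q) = −Σ p·log₂ q.
  −0.69·log₂(0.48) = 0.73064
  −0.30·log₂(0.48) = 0.31767
  −0.01·log₂(0.04) = 0.04644
H(P,Q) = 1.0947 bits.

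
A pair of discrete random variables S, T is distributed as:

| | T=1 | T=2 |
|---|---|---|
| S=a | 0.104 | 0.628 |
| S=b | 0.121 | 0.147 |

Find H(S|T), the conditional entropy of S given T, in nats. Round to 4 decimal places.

Marginals: p(S) = (0.7320, 0.2680), p(T) = (0.2250, 0.7750).
H(S|T) = Σ p(T) · H(S|T=·).
  T=1: p=0.2250, H(S|T=1) = 0.6903
  T=2: p=0.7750, H(S|T=2) = 0.4858
Weighted sum = 0.5318 nats.

0.5318 nats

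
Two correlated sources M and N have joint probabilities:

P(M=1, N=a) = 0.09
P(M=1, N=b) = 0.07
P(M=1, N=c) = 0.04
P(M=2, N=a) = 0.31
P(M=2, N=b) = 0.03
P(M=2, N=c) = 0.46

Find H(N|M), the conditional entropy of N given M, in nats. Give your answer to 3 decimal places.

Marginals: p(M) = (0.2000, 0.8000), p(N) = (0.4000, 0.1000, 0.5000).
H(N|M) = Σ p(M) · H(N|M=·).
  M=1: p=0.2000, H(N|M=1) = 1.0487
  M=2: p=0.8000, H(N|M=2) = 0.8087
Weighted sum = 0.857 nats.

0.857 nats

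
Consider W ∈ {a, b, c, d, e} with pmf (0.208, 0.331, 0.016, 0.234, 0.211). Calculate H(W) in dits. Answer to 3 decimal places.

0.620 dits

H(W) = −Σ p·log₁₀ p.
  −(0.208)·log₁₀(0.208) = 0.1418
  −(0.331)·log₁₀(0.331) = 0.1589
  −(0.016)·log₁₀(0.016) = 0.0287
  −(0.234)·log₁₀(0.234) = 0.1476
  −(0.211)·log₁₀(0.211) = 0.1426
Sum: 0.1418 + 0.1589 + 0.0287 + 0.1476 + 0.1426 = 0.620 dits.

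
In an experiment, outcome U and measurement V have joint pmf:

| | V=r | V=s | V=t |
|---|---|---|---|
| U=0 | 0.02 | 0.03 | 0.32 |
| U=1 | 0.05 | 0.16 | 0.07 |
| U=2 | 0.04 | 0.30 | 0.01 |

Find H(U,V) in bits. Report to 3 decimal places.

H(U,V) = −Σ p(x,y)·log₂ p(x,y) over all 9 cells.
  cell (0,r): −0.02·log₂0.02 = 0.1129
  cell (0,s): −0.03·log₂0.03 = 0.1518
  cell (0,t): −0.32·log₂0.32 = 0.5260
  cell (1,r): −0.05·log₂0.05 = 0.2161
  cell (1,s): −0.16·log₂0.16 = 0.4230
  cell (1,t): −0.07·log₂0.07 = 0.2686
  cell (2,r): −0.04·log₂0.04 = 0.1858
  cell (2,s): −0.30·log₂0.30 = 0.5211
  cell (2,t): −0.01·log₂0.01 = 0.0664
Sum = 2.472 bits.

2.472 bits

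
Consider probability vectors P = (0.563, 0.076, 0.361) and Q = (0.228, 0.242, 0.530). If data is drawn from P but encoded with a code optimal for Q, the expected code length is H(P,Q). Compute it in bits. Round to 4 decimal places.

H(P,Q) = −Σ p·log₂ q.
  −0.563·log₂(0.228) = 1.20082
  −0.076·log₂(0.242) = 0.15557
  −0.361·log₂(0.530) = 0.33065
H(P,Q) = 1.6870 bits.

1.6870 bits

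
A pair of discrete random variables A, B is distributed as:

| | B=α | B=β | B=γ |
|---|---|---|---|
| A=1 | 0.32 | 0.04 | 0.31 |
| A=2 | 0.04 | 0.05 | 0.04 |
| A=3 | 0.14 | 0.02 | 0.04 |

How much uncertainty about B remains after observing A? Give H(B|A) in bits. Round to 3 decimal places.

Marginals: p(A) = (0.6700, 0.1300, 0.2000), p(B) = (0.5000, 0.1100, 0.3900).
H(B|A) = Σ p(A) · H(B|A=·).
  A=1: p=0.6700, H(B|A=1) = 1.2664
  A=2: p=0.1300, H(B|A=2) = 1.5766
  A=3: p=0.2000, H(B|A=3) = 1.1568
Weighted sum = 1.285 bits.

1.285 bits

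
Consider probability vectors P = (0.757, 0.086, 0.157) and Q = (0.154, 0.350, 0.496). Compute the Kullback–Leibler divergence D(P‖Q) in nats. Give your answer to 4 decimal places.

0.9041 nats

D(P‖Q) = Σ p·ln(p/q).
  0.757·ln(0.757/0.154) = 1.20545
  0.086·ln(0.086/0.350) = -0.12071
  0.157·ln(0.157/0.496) = -0.18060
D(P‖Q) = 0.9041 nats.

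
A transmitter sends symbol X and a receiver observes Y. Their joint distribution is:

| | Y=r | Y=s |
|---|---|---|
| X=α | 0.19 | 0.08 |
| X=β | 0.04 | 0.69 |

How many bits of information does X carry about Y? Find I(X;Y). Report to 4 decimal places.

0.3176 bits

Marginals: p(X) = (0.2700, 0.7300), p(Y) = (0.2300, 0.7700).
I(X;Y) = H(X) + H(Y) − H(X,Y).
H(X) = 0.8415, H(Y) = 0.7780, H(X,Y) = 1.3019.
I(X;Y) = 0.8415 + 0.7780 − 1.3019 = 0.3176 bits.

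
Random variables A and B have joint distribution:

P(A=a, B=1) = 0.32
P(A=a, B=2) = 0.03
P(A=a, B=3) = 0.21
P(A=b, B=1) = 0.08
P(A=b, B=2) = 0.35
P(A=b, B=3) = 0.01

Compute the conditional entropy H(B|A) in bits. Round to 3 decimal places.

1.049 bits

Marginals: p(A) = (0.5600, 0.4400), p(B) = (0.4000, 0.3800, 0.2200).
H(B|A) = Σ p(A) · H(B|A=·).
  A=a: p=0.5600, H(B|A=a) = 1.2182
  A=b: p=0.4400, H(B|A=b) = 0.8339
Weighted sum = 1.049 bits.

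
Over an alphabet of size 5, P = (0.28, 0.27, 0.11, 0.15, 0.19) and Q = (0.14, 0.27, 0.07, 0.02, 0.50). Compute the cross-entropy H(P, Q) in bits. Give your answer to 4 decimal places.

H(P,Q) = −Σ p·log₂ q.
  −0.28·log₂(0.14) = 0.79422
  −0.27·log₂(0.27) = 0.51002
  −0.11·log₂(0.07) = 0.42202
  −0.15·log₂(0.02) = 0.84658
  −0.19·log₂(0.50) = 0.19000
H(P,Q) = 2.7628 bits.

2.7628 bits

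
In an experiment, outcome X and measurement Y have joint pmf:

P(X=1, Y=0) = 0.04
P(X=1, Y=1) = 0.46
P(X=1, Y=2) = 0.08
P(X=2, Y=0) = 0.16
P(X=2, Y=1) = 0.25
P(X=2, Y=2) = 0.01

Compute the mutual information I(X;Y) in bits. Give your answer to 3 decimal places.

0.127 bits

Marginals: p(X) = (0.5800, 0.4200), p(Y) = (0.2000, 0.7100, 0.0900).
I(X;Y) = Σ p(x,y)·log₂[p(x,y)/(p(x)p(y))].
  (1,0): 0.04·log₂(0.3448) = -0.0614
  (1,1): 0.46·log₂(1.1170) = 0.0735
  (1,2): 0.08·log₂(1.5326) = 0.0493
  (2,0): 0.16·log₂(1.9048) = 0.1487
  (2,1): 0.25·log₂(0.8384) = -0.0636
  (2,2): 0.01·log₂(0.2646) = -0.0192
Sum = 0.127 bits.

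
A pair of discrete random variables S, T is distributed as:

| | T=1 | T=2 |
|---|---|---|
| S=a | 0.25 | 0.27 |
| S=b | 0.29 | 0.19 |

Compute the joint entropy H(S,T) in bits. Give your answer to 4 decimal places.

1.9832 bits

H(S,T) = −Σ p(x,y)·log₂ p(x,y) over all 4 cells.
  cell (a,1): −0.25·log₂0.25 = 0.50000
  cell (a,2): −0.27·log₂0.27 = 0.51002
  cell (b,1): −0.29·log₂0.29 = 0.51790
  cell (b,2): −0.19·log₂0.19 = 0.45523
Sum = 1.9832 bits.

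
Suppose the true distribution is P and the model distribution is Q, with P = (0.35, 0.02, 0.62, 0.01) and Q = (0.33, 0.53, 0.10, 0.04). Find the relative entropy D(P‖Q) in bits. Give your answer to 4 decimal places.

1.5472 bits

D(P‖Q) = Σ p·log₂(p/q).
  0.35·log₂(0.35/0.33) = 0.02971
  0.02·log₂(0.02/0.53) = -0.09456
  0.62·log₂(0.62/0.10) = 1.63201
  0.01·log₂(0.01/0.04) = -0.02000
D(P‖Q) = 1.5472 bits.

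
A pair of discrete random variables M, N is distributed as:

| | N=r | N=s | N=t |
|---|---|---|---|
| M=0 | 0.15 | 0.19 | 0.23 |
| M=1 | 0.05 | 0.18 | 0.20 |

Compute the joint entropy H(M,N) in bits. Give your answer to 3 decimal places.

H(M,N) = −Σ p(x,y)·log₂ p(x,y) over all 6 cells.
  cell (0,r): −0.15·log₂0.15 = 0.4105
  cell (0,s): −0.19·log₂0.19 = 0.4552
  cell (0,t): −0.23·log₂0.23 = 0.4877
  cell (1,r): −0.05·log₂0.05 = 0.2161
  cell (1,s): −0.18·log₂0.18 = 0.4453
  cell (1,t): −0.20·log₂0.20 = 0.4644
Sum = 2.479 bits.

2.479 bits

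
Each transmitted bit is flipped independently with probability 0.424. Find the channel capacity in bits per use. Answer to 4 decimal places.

Binary symmetric channel: C = 1 − h₂(ε) where h₂ is the binary entropy function.
h₂(0.424) = −0.424·log₂0.424 − 0.576·log₂0.576 = 0.9833.
C = 1 − 0.9833 = 0.0167 bits per channel use.

0.0167 bits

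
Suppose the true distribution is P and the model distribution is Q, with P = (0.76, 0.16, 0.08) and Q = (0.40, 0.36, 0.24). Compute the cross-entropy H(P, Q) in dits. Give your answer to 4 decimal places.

H(P,Q) = −Σ p·log₁₀ q.
  −0.76·log₁₀(0.40) = 0.30243
  −0.16·log₁₀(0.36) = 0.07099
  −0.08·log₁₀(0.24) = 0.04958
H(P,Q) = 0.4230 dits.

0.4230 dits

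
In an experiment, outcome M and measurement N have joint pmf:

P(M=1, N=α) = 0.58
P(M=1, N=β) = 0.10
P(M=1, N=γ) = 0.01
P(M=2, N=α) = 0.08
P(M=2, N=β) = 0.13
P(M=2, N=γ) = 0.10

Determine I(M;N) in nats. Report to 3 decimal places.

0.184 nats

Marginals: p(M) = (0.6900, 0.3100), p(N) = (0.6600, 0.2300, 0.1100).
I(M;N) = H(M) + H(N) − H(M,N).
H(M) = 0.6191, H(N) = 0.8551, H(M,N) = 1.2898.
I(M;N) = 0.6191 + 0.8551 − 1.2898 = 0.184 nats.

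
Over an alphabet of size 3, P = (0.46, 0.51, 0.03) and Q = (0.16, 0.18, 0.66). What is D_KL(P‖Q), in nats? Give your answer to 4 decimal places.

D(P‖Q) = Σ p·ln(p/q).
  0.46·ln(0.46/0.16) = 0.48578
  0.51·ln(0.51/0.18) = 0.53114
  0.03·ln(0.03/0.66) = -0.09273
D(P‖Q) = 0.9242 nats.

0.9242 nats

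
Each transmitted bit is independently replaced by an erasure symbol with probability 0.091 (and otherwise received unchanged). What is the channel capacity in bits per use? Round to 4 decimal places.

0.9090 bits

Binary erasure channel: capacity C = 1 − ε.
C = 1 − 0.091 = 0.9090 bits per channel use.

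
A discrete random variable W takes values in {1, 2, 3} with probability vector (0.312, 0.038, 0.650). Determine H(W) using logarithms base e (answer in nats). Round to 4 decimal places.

0.7677 nats

H(W) = −Σ p·ln p.
  −(0.312)·ln(0.312) = 0.36340
  −(0.038)·ln(0.038) = 0.12427
  −(0.650)·ln(0.650) = 0.28001
Sum: 0.36340 + 0.12427 + 0.28001 = 0.7677 nats.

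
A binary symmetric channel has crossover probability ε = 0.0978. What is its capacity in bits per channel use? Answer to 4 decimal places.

Binary symmetric channel: C = 1 − h₂(ε) where h₂ is the binary entropy function.
h₂(0.0978) = −0.0978·log₂0.0978 − 0.9022·log₂0.9022 = 0.4620.
C = 1 − 0.4620 = 0.5380 bits per channel use.

0.5380 bits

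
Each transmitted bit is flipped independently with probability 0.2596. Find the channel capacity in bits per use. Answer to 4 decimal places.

Binary symmetric channel: C = 1 − h₂(ε) where h₂ is the binary entropy function.
h₂(0.2596) = −0.2596·log₂0.2596 − 0.7404·log₂0.7404 = 0.8261.
C = 1 − 0.8261 = 0.1739 bits per channel use.

0.1739 bits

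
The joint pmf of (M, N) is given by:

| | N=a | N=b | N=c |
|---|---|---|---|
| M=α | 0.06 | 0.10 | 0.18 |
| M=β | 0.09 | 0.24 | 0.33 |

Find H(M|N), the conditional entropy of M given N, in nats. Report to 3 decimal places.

Chain rule: H(M|N) = H(M,N) − H(N).
Marginals: p(M) = (0.3400, 0.6600), p(N) = (0.1500, 0.3400, 0.5100).
H(M,N) = 1.6328 nats; H(N) = 0.9948 nats.
H(M|N) = 1.6328 − 0.9948 = 0.638 nats.

0.638 nats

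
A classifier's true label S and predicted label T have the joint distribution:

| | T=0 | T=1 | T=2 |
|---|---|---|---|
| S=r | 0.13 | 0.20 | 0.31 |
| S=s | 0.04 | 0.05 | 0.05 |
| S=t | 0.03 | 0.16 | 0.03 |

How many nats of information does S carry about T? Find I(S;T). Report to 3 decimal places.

Marginals: p(S) = (0.6400, 0.1400, 0.2200), p(T) = (0.2000, 0.4100, 0.3900).
I(S;T) = Σ p(x,y)·ln[p(x,y)/(p(x)p(y))].
  (r,0): 0.13·ln(1.0156) = 0.0020
  (r,1): 0.20·ln(0.7622) = -0.0543
  (r,2): 0.31·ln(1.2420) = 0.0672
  (s,0): 0.04·ln(1.4286) = 0.0143
  (s,1): 0.05·ln(0.8711) = -0.0069
  (s,2): 0.05·ln(0.9158) = -0.0044
  (t,0): 0.03·ln(0.6818) = -0.0115
  (t,1): 0.16·ln(1.7738) = 0.0917
  (t,2): 0.03·ln(0.3497) = -0.0315
Sum = 0.067 nats.

0.067 nats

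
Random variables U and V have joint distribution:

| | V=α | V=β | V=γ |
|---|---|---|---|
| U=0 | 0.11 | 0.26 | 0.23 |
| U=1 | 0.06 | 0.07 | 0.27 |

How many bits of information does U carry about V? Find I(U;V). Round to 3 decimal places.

Marginals: p(U) = (0.6000, 0.4000), p(V) = (0.1700, 0.3300, 0.5000).
I(U;V) = H(U) + H(V) − H(U,V).
H(U) = 0.9710, H(V) = 1.4624, H(U,V) = 2.3654.
I(U;V) = 0.9710 + 1.4624 − 2.3654 = 0.068 bits.

0.068 bits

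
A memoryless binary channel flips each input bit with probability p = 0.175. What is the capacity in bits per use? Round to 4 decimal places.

0.3310 bits

Binary symmetric channel: C = 1 − h₂(ε) where h₂ is the binary entropy function.
h₂(0.175) = −0.175·log₂0.175 − 0.825·log₂0.825 = 0.6690.
C = 1 − 0.6690 = 0.3310 bits per channel use.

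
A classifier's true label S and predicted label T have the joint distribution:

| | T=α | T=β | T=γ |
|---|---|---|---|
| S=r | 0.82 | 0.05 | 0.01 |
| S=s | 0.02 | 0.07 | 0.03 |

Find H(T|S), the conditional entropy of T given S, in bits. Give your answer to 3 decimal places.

Chain rule: H(T|S) = H(S,T) − H(S).
Marginals: p(S) = (0.8800, 0.1200), p(T) = (0.8400, 0.1200, 0.0400).
H(S,T) = 1.0505 bits; H(S) = 0.5294 bits.
H(T|S) = 1.0505 − 0.5294 = 0.521 bits.

0.521 bits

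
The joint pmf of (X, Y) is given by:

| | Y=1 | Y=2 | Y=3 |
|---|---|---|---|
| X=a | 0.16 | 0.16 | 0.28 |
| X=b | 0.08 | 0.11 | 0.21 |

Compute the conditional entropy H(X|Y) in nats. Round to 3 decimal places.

Marginals: p(X) = (0.6000, 0.4000), p(Y) = (0.2400, 0.2700, 0.4900).
H(X|Y) = Σ p(Y) · H(X|Y=·).
  Y=1: p=0.2400, H(X|Y=1) = 0.6365
  Y=2: p=0.2700, H(X|Y=2) = 0.6759
  Y=3: p=0.4900, H(X|Y=3) = 0.6829
Weighted sum = 0.670 nats.

0.670 nats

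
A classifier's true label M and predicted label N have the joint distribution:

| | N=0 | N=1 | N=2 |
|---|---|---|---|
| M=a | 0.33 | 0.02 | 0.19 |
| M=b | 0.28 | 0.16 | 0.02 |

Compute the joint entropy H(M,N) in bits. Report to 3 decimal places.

2.146 bits

H(M,N) = −Σ p(x,y)·log₂ p(x,y) over all 6 cells.
  cell (a,0): −0.33·log₂0.33 = 0.5278
  cell (a,1): −0.02·log₂0.02 = 0.1129
  cell (a,2): −0.19·log₂0.19 = 0.4552
  cell (b,0): −0.28·log₂0.28 = 0.5142
  cell (b,1): −0.16·log₂0.16 = 0.4230
  cell (b,2): −0.02·log₂0.02 = 0.1129
Sum = 2.146 bits.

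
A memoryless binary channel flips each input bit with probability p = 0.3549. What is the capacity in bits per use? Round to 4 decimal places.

Binary symmetric channel: C = 1 − h₂(ε) where h₂ is the binary entropy function.
h₂(0.3549) = −0.3549·log₂0.3549 − 0.6451·log₂0.6451 = 0.9384.
C = 1 − 0.9384 = 0.0616 bits per channel use.

0.0616 bits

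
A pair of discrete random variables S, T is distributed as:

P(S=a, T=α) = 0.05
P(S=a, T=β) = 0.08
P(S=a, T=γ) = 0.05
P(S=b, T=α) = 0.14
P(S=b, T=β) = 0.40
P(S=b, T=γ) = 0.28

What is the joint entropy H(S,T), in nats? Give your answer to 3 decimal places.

1.500 nats

H(S,T) = −Σ p(x,y)·ln p(x,y) over all 6 cells.
  cell (a,α): −0.05·ln0.05 = 0.1498
  cell (a,β): −0.08·ln0.08 = 0.2021
  cell (a,γ): −0.05·ln0.05 = 0.1498
  cell (b,α): −0.14·ln0.14 = 0.2753
  cell (b,β): −0.40·ln0.40 = 0.3665
  cell (b,γ): −0.28·ln0.28 = 0.3564
Sum = 1.500 nats.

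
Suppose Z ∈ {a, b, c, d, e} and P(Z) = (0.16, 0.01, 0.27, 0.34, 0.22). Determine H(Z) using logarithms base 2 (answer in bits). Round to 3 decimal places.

2.009 bits

H(Z) = −Σ p·log₂ p.
  −(0.16)·log₂(0.16) = 0.4230
  −(0.01)·log₂(0.01) = 0.0664
  −(0.27)·log₂(0.27) = 0.5100
  −(0.34)·log₂(0.34) = 0.5292
  −(0.22)·log₂(0.22) = 0.4806
Sum: 0.4230 + 0.0664 + 0.5100 + 0.5292 + 0.4806 = 2.009 bits.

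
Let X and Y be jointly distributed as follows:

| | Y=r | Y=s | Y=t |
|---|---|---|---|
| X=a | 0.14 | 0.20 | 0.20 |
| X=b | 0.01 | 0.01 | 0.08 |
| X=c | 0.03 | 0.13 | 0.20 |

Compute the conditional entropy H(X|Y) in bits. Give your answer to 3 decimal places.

1.266 bits

Marginals: p(X) = (0.5400, 0.1000, 0.3600), p(Y) = (0.1800, 0.3400, 0.4800).
H(X|Y) = Σ p(Y) · H(X|Y=·).
  Y=r: p=0.1800, H(X|Y=r) = 0.9445
  Y=s: p=0.3400, H(X|Y=s) = 1.1303
  Y=t: p=0.4800, H(X|Y=t) = 1.4834
Weighted sum = 1.266 bits.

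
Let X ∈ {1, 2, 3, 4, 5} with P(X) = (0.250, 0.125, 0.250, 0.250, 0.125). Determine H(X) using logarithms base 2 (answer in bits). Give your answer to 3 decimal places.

2.250 bits

H(X) = −Σ p·log₂ p.
  −(0.250)·log₂(0.250) = 0.5000
  −(0.125)·log₂(0.125) = 0.3750
  −(0.250)·log₂(0.250) = 0.5000
  −(0.250)·log₂(0.250) = 0.5000
  −(0.125)·log₂(0.125) = 0.3750
Sum: 0.5000 + 0.3750 + 0.5000 + 0.5000 + 0.3750 = 2.250 bits.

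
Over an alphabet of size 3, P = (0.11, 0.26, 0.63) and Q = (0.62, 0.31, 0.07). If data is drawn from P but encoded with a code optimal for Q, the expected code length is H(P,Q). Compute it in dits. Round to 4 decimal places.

0.8827 dits

H(P,Q) = −Σ p·log₁₀ q.
  −0.11·log₁₀(0.62) = 0.02284
  −0.26·log₁₀(0.31) = 0.13225
  −0.63·log₁₀(0.07) = 0.72759
H(P,Q) = 0.8827 dits.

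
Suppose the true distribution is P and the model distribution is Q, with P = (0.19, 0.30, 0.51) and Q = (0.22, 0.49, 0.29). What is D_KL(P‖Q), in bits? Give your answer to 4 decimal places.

0.1628 bits

D(P‖Q) = Σ p·log₂(p/q).
  0.19·log₂(0.19/0.22) = -0.04019
  0.30·log₂(0.30/0.49) = -0.21235
  0.51·log₂(0.51/0.29) = 0.41537
D(P‖Q) = 0.1628 bits.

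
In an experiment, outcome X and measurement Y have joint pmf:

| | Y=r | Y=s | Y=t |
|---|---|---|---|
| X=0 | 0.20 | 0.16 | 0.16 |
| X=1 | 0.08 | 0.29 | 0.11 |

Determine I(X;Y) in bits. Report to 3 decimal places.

Marginals: p(X) = (0.5200, 0.4800), p(Y) = (0.2800, 0.4500, 0.2700).
I(X;Y) = H(X) + H(Y) − H(X,Y).
H(X) = 0.9988, H(Y) = 1.5426, H(X,Y) = 2.4701.
I(X;Y) = 0.9988 + 1.5426 − 2.4701 = 0.071 bits.

0.071 bits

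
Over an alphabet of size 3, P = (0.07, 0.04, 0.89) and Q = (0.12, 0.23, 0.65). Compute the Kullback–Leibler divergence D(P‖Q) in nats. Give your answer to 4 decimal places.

0.1720 nats

D(P‖Q) = Σ p·ln(p/q).
  0.07·ln(0.07/0.12) = -0.03773
  0.04·ln(0.04/0.23) = -0.06997
  0.89·ln(0.89/0.65) = 0.27968
D(P‖Q) = 0.1720 nats.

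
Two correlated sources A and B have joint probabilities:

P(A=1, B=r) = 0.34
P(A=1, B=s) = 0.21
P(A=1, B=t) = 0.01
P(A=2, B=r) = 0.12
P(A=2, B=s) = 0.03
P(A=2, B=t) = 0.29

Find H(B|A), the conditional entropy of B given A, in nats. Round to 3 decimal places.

0.773 nats

Chain rule: H(B|A) = H(A,B) − H(A).
Marginals: p(A) = (0.5600, 0.4400), p(B) = (0.4600, 0.2400, 0.3000).
H(A,B) = 1.4592 nats; H(A) = 0.6859 nats.
H(B|A) = 1.4592 − 0.6859 = 0.773 nats.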